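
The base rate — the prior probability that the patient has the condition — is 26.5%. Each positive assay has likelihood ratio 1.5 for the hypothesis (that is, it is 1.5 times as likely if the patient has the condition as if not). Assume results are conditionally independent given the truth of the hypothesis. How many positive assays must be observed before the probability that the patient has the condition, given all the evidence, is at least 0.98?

13

Prior odds = 0.265/0.735 = 53/147.
Likelihood ratio per positive assay = 1.5.
Target posterior odds = 0.98/0.02 = 49.
Require 1.5ⁿ ≥ 49 ÷ (53/147) = 7203/53.
1.5¹² = 531441/4096 falls short of 7203/53 but 1.5¹³ = 1594323/8192 reaches it, so n = 13.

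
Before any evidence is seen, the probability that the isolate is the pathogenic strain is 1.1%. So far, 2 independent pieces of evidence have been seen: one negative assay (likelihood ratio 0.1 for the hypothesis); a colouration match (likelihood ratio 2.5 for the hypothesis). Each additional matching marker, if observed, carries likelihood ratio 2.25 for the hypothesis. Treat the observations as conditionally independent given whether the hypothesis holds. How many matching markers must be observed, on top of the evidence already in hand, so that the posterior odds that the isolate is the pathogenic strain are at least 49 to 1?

Prior odds = 0.011/0.989 = 11/989.
Combined Bayes factor of the evidence already in hand = 0.1 × 2.5 = 0.25.
Odds after that evidence = (11/989) × 0.25 = 11/3956.
Target odds = 49.
Need 2.25ⁿ ≥ 49 ÷ (11/3956) = 193844/11.
2.25¹² ≈16834.1 falls short of 193844/11 but 2.25¹³ ≈37876.8 reaches it, so n = 13.

13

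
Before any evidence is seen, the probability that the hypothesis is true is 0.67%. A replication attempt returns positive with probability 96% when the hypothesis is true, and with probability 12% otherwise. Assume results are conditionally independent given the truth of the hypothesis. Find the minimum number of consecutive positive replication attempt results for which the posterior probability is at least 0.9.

4

Prior odds = 0.0067/0.9933 = 67/9933.
Likelihood ratio of a positive result = 0.96/0.12 = 8.
Target odds: 0.9 ÷ 0.1 = 9.
Need (67/9933) × 8ⁿ ≥ 9, i.e. 8ⁿ ≥ 89397/67.
8³ = 512 falls short of 89397/67 but 8⁴ = 4096 reaches it, so n = 4.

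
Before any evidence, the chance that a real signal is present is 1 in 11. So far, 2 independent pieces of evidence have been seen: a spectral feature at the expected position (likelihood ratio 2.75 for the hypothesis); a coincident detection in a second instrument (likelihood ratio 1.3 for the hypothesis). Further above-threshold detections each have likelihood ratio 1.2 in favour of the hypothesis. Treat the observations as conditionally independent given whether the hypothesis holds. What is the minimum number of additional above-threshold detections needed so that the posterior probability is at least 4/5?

14

Prior odds = (1/11)/(10/11) = 0.1.
Combined Bayes factor of the evidence already in hand = 2.75 × 1.3 = 3.575.
Odds after that evidence = 0.1 × 3.575 = 0.3575.
Target odds = 0.8/0.2 = 4.
Need 1.2ⁿ ≥ 4 ÷ 0.3575 = 1600/143.
1.2¹³ ≈10.6993 falls short of 1600/143 but 1.2¹⁴ ≈12.8392 reaches it, so n = 14.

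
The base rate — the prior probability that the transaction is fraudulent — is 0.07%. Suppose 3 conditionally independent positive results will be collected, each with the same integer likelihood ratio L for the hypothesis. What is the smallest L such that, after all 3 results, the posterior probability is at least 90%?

Prior odds = 0.0007/0.9993 = 7/9993.
Target odds = 0.9/0.1 = 9.
Need L³ ≥ 9 ÷ (7/9993) = 89937/7.
23³ = 12167 < 89937/7 ≤ 13824 = 24³, so L = 24.

24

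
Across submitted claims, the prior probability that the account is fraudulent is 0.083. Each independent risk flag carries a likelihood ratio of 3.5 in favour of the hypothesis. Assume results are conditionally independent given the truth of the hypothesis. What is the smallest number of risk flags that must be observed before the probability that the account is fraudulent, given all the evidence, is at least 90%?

Prior odds: 0.083 ÷ 0.917 = 83/917.
Likelihood ratio per risk flag = 3.5.
Target odds: 0.9 ÷ 0.1 = 9.
Need (83/917) × 3.5ⁿ ≥ 9, i.e. 3.5ⁿ ≥ 8253/83.
3.5³ = 42.875 falls short of 8253/83 but 3.5⁴ = 150.0625 reaches it, so n = 4.

4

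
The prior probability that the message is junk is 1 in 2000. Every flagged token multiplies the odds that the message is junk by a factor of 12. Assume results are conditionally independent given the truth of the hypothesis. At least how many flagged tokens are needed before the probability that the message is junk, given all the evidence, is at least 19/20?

Prior odds: 0.0005 ÷ 0.9995 = 1/1999.
Likelihood ratio per flagged token = 12.
Target posterior odds = 0.95/0.05 = 19.
Need (1/1999) × 12ⁿ ≥ 19, i.e. 12ⁿ ≥ 37981.
12⁴ = 20736 falls short of 37981 but 12⁵ = 248832 reaches it, so n = 5.

5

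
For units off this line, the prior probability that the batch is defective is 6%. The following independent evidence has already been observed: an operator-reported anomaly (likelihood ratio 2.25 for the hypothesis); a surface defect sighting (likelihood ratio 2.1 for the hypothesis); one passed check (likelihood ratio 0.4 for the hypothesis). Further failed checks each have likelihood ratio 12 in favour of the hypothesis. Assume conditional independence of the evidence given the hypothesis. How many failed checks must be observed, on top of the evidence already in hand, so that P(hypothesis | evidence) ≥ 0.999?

4

Prior odds = 0.06/0.94 = 3/47.
Combined Bayes factor of the evidence already in hand = 2.25 × 2.1 × 0.4 = 1.89.
Odds after that evidence = (3/47) × 1.89 = 567/4700.
Target odds = 0.999/0.001 = 999.
Need 12ⁿ ≥ 999 ÷ (567/4700) = 173900/21.
12³ = 1728 falls short of 173900/21 but 12⁴ = 20736 reaches it, so n = 4.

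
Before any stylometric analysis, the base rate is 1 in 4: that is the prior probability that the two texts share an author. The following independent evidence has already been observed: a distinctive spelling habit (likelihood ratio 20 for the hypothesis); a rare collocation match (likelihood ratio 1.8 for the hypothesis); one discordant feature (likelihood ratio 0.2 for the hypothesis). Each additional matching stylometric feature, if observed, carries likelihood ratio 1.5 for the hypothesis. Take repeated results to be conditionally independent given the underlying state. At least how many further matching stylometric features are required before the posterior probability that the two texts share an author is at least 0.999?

Prior odds = 0.25/0.75 = 1/3.
Combined Bayes factor of the evidence already in hand = 20 × 1.8 × 0.2 = 7.2.
Odds after that evidence = (1/3) × 7.2 = 2.4.
Target odds = 0.999/0.001 = 999.
Need 1.5ⁿ ≥ 999 ÷ 2.4 = 416.25.
1.5¹⁴ = 4782969/16384 falls short of 416.25 but 1.5¹⁵ = 14348907/32768 reaches it, so n = 15.

15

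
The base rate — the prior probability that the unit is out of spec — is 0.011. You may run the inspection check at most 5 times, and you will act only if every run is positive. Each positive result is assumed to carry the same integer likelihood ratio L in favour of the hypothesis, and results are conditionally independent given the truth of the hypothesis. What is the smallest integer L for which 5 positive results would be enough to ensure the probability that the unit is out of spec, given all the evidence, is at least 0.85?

4

Prior odds = 0.011/0.989 = 11/989.
Target odds = 0.85/0.15 = 17/3.
Need L⁵ ≥ 17/3 ÷ (11/989) = 16813/33.
3⁵ = 243 < 16813/33 ≤ 1024 = 4⁵, so L = 4.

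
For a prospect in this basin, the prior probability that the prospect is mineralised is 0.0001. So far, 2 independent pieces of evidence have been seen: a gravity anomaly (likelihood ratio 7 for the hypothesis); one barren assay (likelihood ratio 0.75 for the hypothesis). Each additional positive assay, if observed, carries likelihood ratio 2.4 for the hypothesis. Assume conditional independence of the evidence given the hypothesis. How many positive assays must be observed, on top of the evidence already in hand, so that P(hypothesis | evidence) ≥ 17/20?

Prior odds = 0.0001/0.9999 = 1/9999.
Combined Bayes factor of the evidence already in hand = 7 × 0.75 = 5.25.
Odds after that evidence = (1/9999) × 5.25 = 7/13332.
Target odds = 0.85/0.15 = 17/3.
Need 2.4ⁿ ≥ 17/3 ÷ (7/13332) = 75548/7.
2.4¹⁰ ≈6340.34 falls short of 75548/7 but 2.4¹¹ ≈15216.8 reaches it, so n = 11.

11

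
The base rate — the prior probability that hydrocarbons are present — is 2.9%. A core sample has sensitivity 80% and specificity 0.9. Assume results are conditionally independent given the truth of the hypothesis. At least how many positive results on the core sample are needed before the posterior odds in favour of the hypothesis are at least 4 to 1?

Prior odds: 0.029 ÷ 0.971 = 29/971.
False-positive rate = 1 − 0.9 = 0.1; likelihood ratio of a positive = 0.8/0.1 = 8.
Target odds = 4.
Need (29/971) × 8ⁿ ≥ 4, i.e. 8ⁿ ≥ 3884/29.
8² = 64 falls short of 3884/29 but 8³ = 512 reaches it, so n = 3.

3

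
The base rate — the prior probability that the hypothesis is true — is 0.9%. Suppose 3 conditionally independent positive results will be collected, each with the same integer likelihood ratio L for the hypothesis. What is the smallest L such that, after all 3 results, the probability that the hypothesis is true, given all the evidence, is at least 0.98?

Prior odds = 0.009/0.991 = 9/991.
Target odds = 0.98/0.02 = 49.
Need L³ ≥ 49 ÷ (9/991) = 48559/9.
17³ = 4913 < 48559/9 ≤ 5832 = 18³, so L = 18.

18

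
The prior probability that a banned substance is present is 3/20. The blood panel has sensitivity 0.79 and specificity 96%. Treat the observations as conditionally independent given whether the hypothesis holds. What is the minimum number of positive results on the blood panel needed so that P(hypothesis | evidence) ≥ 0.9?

Prior odds: 0.15 ÷ 0.85 = 3/17.
False-positive rate = 1 − 0.96 = 0.04; likelihood ratio of a positive = 0.79/0.04 = 19.75.
Target posterior odds = 0.9/0.1 = 9.
Need (3/17) × 19.75ⁿ ≥ 9, i.e. 19.75ⁿ ≥ 51.
19.75¹ = 19.75 falls short of 51 but 19.75² = 390.0625 reaches it, so n = 2.

2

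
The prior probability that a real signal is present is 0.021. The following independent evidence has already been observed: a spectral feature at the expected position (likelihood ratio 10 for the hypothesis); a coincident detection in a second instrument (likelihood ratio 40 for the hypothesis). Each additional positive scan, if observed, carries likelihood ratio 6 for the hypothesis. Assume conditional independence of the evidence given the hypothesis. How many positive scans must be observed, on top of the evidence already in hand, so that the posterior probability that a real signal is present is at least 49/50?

1

Prior odds = 0.021/0.979 = 21/979.
Combined Bayes factor of the evidence already in hand = 10 × 40 = 400.
Odds after that evidence = (21/979) × 400 = 8400/979.
Target odds = 0.98/0.02 = 49.
Need 6ⁿ ≥ 49 ÷ (8400/979) = 6853/1200.
6¹ = 6, which meets the required 6853/1200; so n = 1.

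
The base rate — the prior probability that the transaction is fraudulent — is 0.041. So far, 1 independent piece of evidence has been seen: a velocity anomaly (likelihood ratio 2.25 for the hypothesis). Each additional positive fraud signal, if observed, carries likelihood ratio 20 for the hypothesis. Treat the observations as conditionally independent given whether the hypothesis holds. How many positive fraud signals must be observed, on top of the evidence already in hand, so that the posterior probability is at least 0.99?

Prior odds = 0.041/0.959 = 41/959.
Bayes factor of the evidence already in hand = 2.25.
Odds after that evidence = (41/959) × 2.25 = 369/3836.
Target odds = 0.99/0.01 = 99.
Need 20ⁿ ≥ 99 ÷ (369/3836) = 42196/41.
20² = 400 falls short of 42196/41 but 20³ = 8000 reaches it, so n = 3.

3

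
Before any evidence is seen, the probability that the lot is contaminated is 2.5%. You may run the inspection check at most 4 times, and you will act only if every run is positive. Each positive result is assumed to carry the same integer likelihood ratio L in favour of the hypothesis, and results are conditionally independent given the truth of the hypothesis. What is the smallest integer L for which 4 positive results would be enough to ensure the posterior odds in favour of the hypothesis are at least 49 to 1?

7

Prior odds = 0.025/0.975 = 1/39.
Target odds = 49.
Need L⁴ ≥ 49 ÷ (1/39) = 1911.
6⁴ = 1296 < 1911 ≤ 2401 = 7⁴, so L = 7.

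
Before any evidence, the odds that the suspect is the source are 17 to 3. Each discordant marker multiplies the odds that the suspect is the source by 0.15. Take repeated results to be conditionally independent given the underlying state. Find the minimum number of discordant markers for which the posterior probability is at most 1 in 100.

Prior odds = 17/3.
Likelihood ratio per discordant marker = 0.15.
Target posterior odds = 0.01/0.99 = 1/99.
Require 0.15ⁿ ≤ 1/99 ÷ (17/3) = 1/561.
0.15³ = 0.003375 is still above 1/561 but 0.15⁴ = 81/160000 is at or below it, so n = 4.

4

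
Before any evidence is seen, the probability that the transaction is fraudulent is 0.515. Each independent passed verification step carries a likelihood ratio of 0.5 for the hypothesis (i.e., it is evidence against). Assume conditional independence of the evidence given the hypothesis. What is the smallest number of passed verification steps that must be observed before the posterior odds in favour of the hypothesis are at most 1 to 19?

Prior odds = 0.515/0.485 = 103/97.
Likelihood ratio per passed verification step = 0.5.
Target odds = 1/19.
Need (103/97) × 0.5ⁿ ≤ 1/19, i.e. 0.5ⁿ ≤ 97/1957.
0.5⁴ = 0.0625 is still above 97/1957 but 0.5⁵ = 0.03125 is at or below it, so n = 5.

5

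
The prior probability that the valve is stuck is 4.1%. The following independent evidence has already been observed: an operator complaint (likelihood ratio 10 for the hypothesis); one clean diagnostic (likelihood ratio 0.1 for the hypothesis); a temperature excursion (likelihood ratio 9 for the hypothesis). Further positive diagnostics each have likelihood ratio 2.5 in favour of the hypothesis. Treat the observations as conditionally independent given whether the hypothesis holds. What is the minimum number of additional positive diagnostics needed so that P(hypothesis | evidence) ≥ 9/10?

4

Prior odds = 0.041/0.959 = 41/959.
Combined Bayes factor of the evidence already in hand = 10 × 0.1 × 9 = 9.
Odds after that evidence = (41/959) × 9 = 369/959.
Target odds = 0.9/0.1 = 9.
Need 2.5ⁿ ≥ 9 ÷ (369/959) = 959/41.
2.5³ = 15.625 falls short of 959/41 but 2.5⁴ = 39.0625 reaches it, so n = 4.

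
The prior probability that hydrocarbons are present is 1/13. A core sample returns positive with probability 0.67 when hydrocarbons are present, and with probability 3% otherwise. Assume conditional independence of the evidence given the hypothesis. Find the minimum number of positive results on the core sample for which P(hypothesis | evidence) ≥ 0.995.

3

Prior odds = (1/13)/(12/13) = 1/12.
Likelihood ratio of a positive result = 0.67/0.03 = 67/3.
Target odds: 0.995 ÷ 0.005 = 199.
Need (1/12) × (67/3)ⁿ ≥ 199, i.e. (67/3)ⁿ ≥ 2388.
(67/3)² = 4489/9 falls short of 2388 but (67/3)³ = 300763/27 reaches it, so n = 3.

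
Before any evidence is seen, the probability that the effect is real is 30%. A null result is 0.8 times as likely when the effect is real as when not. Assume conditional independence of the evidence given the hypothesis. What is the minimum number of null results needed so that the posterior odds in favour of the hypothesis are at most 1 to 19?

10

Prior odds: 0.3 ÷ 0.7 = 3/7.
Likelihood ratio per null result = 0.8.
Target odds = 1/19.
Require 0.8ⁿ ≤ 1/19 ÷ (3/7) = 7/57.
0.8⁹ = 262144/1953125 is still above 7/57 but 0.8¹⁰ = 1048576/9765625 is at or below it, so n = 10.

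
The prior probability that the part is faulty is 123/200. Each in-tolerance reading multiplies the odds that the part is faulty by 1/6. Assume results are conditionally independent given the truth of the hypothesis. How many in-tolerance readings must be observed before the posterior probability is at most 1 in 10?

Prior odds: 0.615 ÷ 0.385 = 123/77.
Likelihood ratio per in-tolerance reading = 1/6.
Target posterior odds = 0.1/0.9 = 1/9.
Need (123/77) × (1/6)ⁿ ≤ 1/9, i.e. (1/6)ⁿ ≤ 77/1107.
(1/6)¹ = 1/6 is still above 77/1107 but (1/6)² = 1/36 is at or below it, so n = 2.

2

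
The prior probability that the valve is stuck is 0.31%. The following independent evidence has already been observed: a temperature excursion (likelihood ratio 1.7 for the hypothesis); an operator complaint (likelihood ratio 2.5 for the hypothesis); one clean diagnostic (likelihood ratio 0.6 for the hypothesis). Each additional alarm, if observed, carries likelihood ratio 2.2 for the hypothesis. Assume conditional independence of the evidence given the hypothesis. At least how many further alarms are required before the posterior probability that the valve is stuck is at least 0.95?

10

Prior odds = 0.0031/0.9969 = 31/9969.
Combined Bayes factor of the evidence already in hand = 1.7 × 2.5 × 0.6 = 2.55.
Odds after that evidence = (31/9969) × 2.55 = 527/66460.
Target odds = 0.95/0.05 = 19.
Need 2.2ⁿ ≥ 19 ÷ (527/66460) = 1262740/527.
2.2⁹ ≈1207.27 falls short of 1262740/527 but 2.2¹⁰ ≈2655.99 reaches it, so n = 10.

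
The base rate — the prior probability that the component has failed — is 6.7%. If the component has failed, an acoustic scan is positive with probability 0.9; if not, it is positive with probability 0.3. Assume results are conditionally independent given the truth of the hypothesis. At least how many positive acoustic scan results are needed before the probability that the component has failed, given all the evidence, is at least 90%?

5

Prior odds: 0.067 ÷ 0.933 = 67/933.
Likelihood ratio of a positive = 0.9/0.3 = 3.
Target odds: 0.9 ÷ 0.1 = 9.
Need (67/933) × 3ⁿ ≥ 9, i.e. 3ⁿ ≥ 8397/67.
3⁴ = 81 falls short of 8397/67 but 3⁵ = 243 reaches it, so n = 5.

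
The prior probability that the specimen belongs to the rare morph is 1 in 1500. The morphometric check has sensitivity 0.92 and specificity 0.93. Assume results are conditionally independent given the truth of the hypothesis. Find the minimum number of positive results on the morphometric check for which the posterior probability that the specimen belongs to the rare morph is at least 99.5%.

5

Prior odds: (1/1500) ÷ (1499/1500) = 1/1499.
False-positive rate = 1 − 0.93 = 0.07; likelihood ratio of a positive = 0.92/0.07 = 92/7.
Target posterior odds = 0.995/0.005 = 199.
Need (1/1499) × (92/7)ⁿ ≥ 199, i.e. (92/7)ⁿ ≥ 298301.
(92/7)⁴ = 71639296/2401 falls short of 298301 but (92/7)⁵ ≈392147 reaches it, so n = 5.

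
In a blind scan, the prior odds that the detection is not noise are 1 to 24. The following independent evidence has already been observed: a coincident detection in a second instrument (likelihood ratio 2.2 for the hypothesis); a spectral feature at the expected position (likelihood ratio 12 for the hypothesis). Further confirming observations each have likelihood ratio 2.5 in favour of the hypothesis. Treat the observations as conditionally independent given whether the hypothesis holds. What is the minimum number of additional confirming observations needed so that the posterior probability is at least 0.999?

Prior odds = 1/24.
Combined Bayes factor of the evidence already in hand = 2.2 × 12 = 26.4.
Odds after that evidence = (1/24) × 26.4 = 1.1.
Target odds = 0.999/0.001 = 999.
Need 2.5ⁿ ≥ 999 ÷ 1.1 = 9990/11.
2.5⁷ = 610.3515625 falls short of 9990/11 but 2.5⁸ = 390625/256 reaches it, so n = 8.

8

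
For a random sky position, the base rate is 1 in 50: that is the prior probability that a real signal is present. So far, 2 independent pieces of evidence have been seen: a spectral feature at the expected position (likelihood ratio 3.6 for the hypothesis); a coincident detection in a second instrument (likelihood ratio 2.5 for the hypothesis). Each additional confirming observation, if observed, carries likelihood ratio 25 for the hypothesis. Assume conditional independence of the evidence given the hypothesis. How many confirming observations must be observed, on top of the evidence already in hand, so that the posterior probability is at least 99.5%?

3

Prior odds = 0.02/0.98 = 1/49.
Combined Bayes factor of the evidence already in hand = 3.6 × 2.5 = 9.
Odds after that evidence = (1/49) × 9 = 9/49.
Target odds = 0.995/0.005 = 199.
Need 25ⁿ ≥ 199 ÷ (9/49) = 9751/9.
25² = 625 falls short of 9751/9 but 25³ = 15625 reaches it, so n = 3.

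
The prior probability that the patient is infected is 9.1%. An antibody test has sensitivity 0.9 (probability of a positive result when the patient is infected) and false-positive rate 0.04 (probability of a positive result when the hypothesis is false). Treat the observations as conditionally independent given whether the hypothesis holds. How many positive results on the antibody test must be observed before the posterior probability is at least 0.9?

Prior odds = 0.091/0.909 = 91/909.
Likelihood ratio of a positive result = 0.9/0.04 = 22.5.
Target odds: 0.9 ÷ 0.1 = 9.
Need (91/909) × 22.5ⁿ ≥ 9, i.e. 22.5ⁿ ≥ 8181/91.
22.5¹ = 22.5 falls short of 8181/91 but 22.5² = 506.25 reaches it, so n = 2.

2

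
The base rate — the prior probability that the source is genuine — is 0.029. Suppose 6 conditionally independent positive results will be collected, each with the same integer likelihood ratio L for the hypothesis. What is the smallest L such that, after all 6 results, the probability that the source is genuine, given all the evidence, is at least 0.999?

6

Prior odds = 0.029/0.971 = 29/971.
Target odds = 0.999/0.001 = 999.
Need L⁶ ≥ 999 ÷ (29/971) = 970029/29.
5⁶ = 15625 < 970029/29 ≤ 46656 = 6⁶, so L = 6.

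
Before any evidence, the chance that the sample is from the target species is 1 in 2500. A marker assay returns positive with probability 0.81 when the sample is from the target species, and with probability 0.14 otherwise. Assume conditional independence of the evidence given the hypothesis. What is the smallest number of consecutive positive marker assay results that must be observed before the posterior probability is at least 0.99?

8

Prior odds = 0.0004/0.9996 = 1/2499.
Likelihood ratio of a positive result = 0.81/0.14 = 81/14.
Target odds: 0.99 ÷ 0.01 = 99.
Need (1/2499) × (81/14)ⁿ ≥ 99, i.e. (81/14)ⁿ ≥ 247401.
(81/14)⁷ ≈217020 falls short of 247401 but (81/14)⁸ ≈1.25561e+06 reaches it, so n = 8.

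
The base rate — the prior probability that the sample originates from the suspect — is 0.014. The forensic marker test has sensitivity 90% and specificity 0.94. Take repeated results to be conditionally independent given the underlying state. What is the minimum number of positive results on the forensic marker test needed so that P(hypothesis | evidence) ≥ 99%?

Prior odds: 0.014 ÷ 0.986 = 7/493.
False-positive rate = 1 − 0.94 = 0.06; likelihood ratio of a positive = 0.9/0.06 = 15.
Target odds: 0.99 ÷ 0.01 = 99.
Need (7/493) × 15ⁿ ≥ 99, i.e. 15ⁿ ≥ 48807/7.
15³ = 3375 falls short of 48807/7 but 15⁴ = 50625 reaches it, so n = 4.

4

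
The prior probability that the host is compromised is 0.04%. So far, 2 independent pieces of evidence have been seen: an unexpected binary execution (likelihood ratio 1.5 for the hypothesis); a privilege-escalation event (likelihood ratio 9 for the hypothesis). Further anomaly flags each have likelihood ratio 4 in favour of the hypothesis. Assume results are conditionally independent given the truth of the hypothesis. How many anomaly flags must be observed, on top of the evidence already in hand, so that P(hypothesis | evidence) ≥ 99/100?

Prior odds = 0.0004/0.9996 = 1/2499.
Combined Bayes factor of the evidence already in hand = 1.5 × 9 = 13.5.
Odds after that evidence = (1/2499) × 13.5 = 9/1666.
Target odds = 0.99/0.01 = 99.
Need 4ⁿ ≥ 99 ÷ (9/1666) = 18326.
4⁷ = 16384 falls short of 18326 but 4⁸ = 65536 reaches it, so n = 8.

8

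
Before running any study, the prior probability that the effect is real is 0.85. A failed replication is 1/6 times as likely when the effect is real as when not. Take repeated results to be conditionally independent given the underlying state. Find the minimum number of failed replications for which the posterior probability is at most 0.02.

Prior odds: 0.85 ÷ 0.15 = 17/3.
Likelihood ratio per failed replication = 1/6.
Target posterior odds = 0.02/0.98 = 1/49.
Need (17/3) × (1/6)ⁿ ≤ 1/49, i.e. (1/6)ⁿ ≤ 3/833.
(1/6)³ = 1/216 is still above 3/833 but (1/6)⁴ = 1/1296 is at or below it, so n = 4.

4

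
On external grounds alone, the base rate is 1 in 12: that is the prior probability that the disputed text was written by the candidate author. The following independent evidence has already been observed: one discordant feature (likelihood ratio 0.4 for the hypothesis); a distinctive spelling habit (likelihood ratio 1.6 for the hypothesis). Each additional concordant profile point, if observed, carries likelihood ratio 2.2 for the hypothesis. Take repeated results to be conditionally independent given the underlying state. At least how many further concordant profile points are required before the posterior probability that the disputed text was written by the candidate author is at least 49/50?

Prior odds = (1/12)/(11/12) = 1/11.
Combined Bayes factor of the evidence already in hand = 0.4 × 1.6 = 0.64.
Odds after that evidence = (1/11) × 0.64 = 16/275.
Target odds = 0.98/0.02 = 49.
Need 2.2ⁿ ≥ 49 ÷ (16/275) = 842.1875.
2.2⁸ = 214358881/390625 falls short of 842.1875 but 2.2⁹ ≈1207.27 reaches it, so n = 9.

9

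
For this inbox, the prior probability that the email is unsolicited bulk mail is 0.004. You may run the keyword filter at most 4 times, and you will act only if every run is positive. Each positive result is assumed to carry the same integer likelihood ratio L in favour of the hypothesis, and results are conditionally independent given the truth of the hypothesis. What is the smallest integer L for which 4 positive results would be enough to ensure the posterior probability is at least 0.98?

Prior odds = 0.004/0.996 = 1/249.
Target odds = 0.98/0.02 = 49.
Need L⁴ ≥ 49 ÷ (1/249) = 12201.
10⁴ = 10000 < 12201 ≤ 14641 = 11⁴, so L = 11.

11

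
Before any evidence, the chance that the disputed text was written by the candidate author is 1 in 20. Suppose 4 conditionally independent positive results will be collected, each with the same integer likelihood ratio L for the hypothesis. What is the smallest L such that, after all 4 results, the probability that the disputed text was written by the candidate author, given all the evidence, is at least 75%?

Prior odds = 0.05/0.95 = 1/19.
Target odds = 0.75/0.25 = 3.
Need L⁴ ≥ 3 ÷ (1/19) = 57.
2⁴ = 16 < 57 ≤ 81 = 3⁴, so L = 3.

3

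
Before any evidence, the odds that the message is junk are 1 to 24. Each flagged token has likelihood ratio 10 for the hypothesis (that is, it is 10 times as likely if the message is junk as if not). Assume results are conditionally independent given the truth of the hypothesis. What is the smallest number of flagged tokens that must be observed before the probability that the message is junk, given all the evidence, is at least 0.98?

Prior odds = 1/24.
Likelihood ratio per flagged token = 10.
Target posterior odds = 0.98/0.02 = 49.
Require 10ⁿ ≥ 49 ÷ (1/24) = 1176.
10³ = 1000 falls short of 1176 but 10⁴ = 10000 reaches it, so n = 4.

4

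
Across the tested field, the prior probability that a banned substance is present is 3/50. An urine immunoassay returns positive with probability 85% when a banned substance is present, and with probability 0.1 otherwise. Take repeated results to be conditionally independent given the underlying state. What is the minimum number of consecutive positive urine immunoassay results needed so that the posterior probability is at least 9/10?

Prior odds: 0.06 ÷ 0.94 = 3/47.
Likelihood ratio of a positive result = 0.85/0.1 = 8.5.
Target odds: 0.9 ÷ 0.1 = 9.
Need (3/47) × 8.5ⁿ ≥ 9, i.e. 8.5ⁿ ≥ 141.
8.5² = 72.25 falls short of 141 but 8.5³ = 614.125 reaches it, so n = 3.

3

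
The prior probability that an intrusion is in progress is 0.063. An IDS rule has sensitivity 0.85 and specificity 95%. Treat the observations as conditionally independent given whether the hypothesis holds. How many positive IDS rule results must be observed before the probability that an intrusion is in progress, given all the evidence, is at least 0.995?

3

Prior odds = 0.063/0.937 = 63/937.
False-positive rate = 1 − 0.95 = 0.05; likelihood ratio of a positive = 0.85/0.05 = 17.
Target odds: 0.995 ÷ 0.005 = 199.
Require 17ⁿ ≥ 199 ÷ (63/937) = 186463/63.
17² = 289 falls short of 186463/63 but 17³ = 4913 reaches it, so n = 3.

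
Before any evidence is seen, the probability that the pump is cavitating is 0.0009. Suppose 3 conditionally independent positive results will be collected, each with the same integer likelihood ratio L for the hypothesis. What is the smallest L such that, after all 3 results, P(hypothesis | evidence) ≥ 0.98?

Prior odds = 0.0009/0.9991 = 9/9991.
Target odds = 0.98/0.02 = 49.
Need L³ ≥ 49 ÷ (9/9991) = 489559/9.
37³ = 50653 < 489559/9 ≤ 54872 = 38³, so L = 38.

38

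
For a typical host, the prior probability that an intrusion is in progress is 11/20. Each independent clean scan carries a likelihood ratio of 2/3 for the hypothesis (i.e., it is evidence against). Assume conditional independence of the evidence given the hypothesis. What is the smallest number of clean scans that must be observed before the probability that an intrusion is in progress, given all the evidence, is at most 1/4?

4

Prior odds = 0.55/0.45 = 11/9.
Likelihood ratio per clean scan = 2/3.
Target posterior odds = 0.25/0.75 = 1/3.
Need (11/9) × (2/3)ⁿ ≤ 1/3, i.e. (2/3)ⁿ ≤ 3/11.
(2/3)³ = 8/27 is still above 3/11 but (2/3)⁴ = 16/81 is at or below it, so n = 4.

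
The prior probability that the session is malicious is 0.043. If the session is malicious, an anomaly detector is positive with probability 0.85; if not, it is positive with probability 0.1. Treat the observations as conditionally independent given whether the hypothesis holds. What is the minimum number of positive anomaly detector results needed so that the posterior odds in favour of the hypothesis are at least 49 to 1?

Prior odds = 0.043/0.957 = 43/957.
Likelihood ratio of a positive = 0.85/0.1 = 8.5.
Target odds = 49.
Require 8.5ⁿ ≥ 49 ÷ (43/957) = 46893/43.
8.5³ = 614.125 falls short of 46893/43 but 8.5⁴ = 5220.0625 reaches it, so n = 4.

4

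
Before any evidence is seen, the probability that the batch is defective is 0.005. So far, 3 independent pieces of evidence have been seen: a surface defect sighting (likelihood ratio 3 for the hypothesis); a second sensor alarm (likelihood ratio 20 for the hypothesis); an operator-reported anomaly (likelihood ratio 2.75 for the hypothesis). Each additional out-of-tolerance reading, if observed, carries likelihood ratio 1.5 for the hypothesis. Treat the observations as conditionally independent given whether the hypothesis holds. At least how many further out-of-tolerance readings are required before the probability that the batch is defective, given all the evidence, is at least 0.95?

8

Prior odds = 0.005/0.995 = 1/199.
Combined Bayes factor of the evidence already in hand = 3 × 20 × 2.75 = 165.
Odds after that evidence = (1/199) × 165 = 165/199.
Target odds = 0.95/0.05 = 19.
Need 1.5ⁿ ≥ 19 ÷ (165/199) = 3781/165.
1.5⁷ = 17.0859375 falls short of 3781/165 but 1.5⁸ = 25.62890625 reaches it, so n = 8.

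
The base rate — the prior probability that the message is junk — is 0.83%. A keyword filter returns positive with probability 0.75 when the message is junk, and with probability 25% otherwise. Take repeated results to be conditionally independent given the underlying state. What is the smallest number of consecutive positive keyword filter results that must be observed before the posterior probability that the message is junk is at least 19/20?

Prior odds = 0.0083/0.9917 = 83/9917.
Likelihood ratio of a positive result = 0.75/0.25 = 3.
Target odds: 0.95 ÷ 0.05 = 19.
Need (83/9917) × 3ⁿ ≥ 19, i.e. 3ⁿ ≥ 188423/83.
3⁷ = 2187 falls short of 188423/83 but 3⁸ = 6561 reaches it, so n = 8.

8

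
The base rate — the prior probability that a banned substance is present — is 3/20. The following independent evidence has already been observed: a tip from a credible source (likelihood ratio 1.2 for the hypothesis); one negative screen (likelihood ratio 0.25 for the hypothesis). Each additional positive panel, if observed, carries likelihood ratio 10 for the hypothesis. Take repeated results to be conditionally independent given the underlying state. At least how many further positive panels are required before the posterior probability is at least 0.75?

2

Prior odds = 0.15/0.85 = 3/17.
Combined Bayes factor of the evidence already in hand = 1.2 × 0.25 = 0.3.
Odds after that evidence = (3/17) × 0.3 = 9/170.
Target odds = 0.75/0.25 = 3.
Need 10ⁿ ≥ 3 ÷ (9/170) = 170/3.
10¹ = 10 falls short of 170/3 but 10² = 100 reaches it, so n = 2.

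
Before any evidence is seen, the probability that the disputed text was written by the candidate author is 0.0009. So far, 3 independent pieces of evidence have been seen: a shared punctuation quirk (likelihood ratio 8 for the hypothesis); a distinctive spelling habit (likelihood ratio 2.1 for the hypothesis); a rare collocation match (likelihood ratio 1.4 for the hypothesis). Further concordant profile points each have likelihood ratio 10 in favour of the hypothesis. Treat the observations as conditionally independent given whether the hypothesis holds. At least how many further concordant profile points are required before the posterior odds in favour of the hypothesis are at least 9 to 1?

3

Prior odds = 0.0009/0.9991 = 9/9991.
Combined Bayes factor of the evidence already in hand = 8 × 2.1 × 1.4 = 23.52.
Odds after that evidence = (9/9991) × 23.52 = 5292/249775.
Target odds = 9.
Need 10ⁿ ≥ 9 ÷ (5292/249775) = 249775/588.
10² = 100 falls short of 249775/588 but 10³ = 1000 reaches it, so n = 3.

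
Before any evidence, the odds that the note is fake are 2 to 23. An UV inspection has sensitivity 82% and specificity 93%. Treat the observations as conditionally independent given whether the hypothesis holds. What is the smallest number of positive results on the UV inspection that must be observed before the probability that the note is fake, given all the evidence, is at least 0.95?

3

Prior odds = 2/23.
False-positive rate = 1 − 0.93 = 0.07; likelihood ratio of a positive = 0.82/0.07 = 82/7.
Target posterior odds = 0.95/0.05 = 19.
Need (2/23) × (82/7)ⁿ ≥ 19, i.e. (82/7)ⁿ ≥ 218.5.
(82/7)² = 6724/49 falls short of 218.5 but (82/7)³ = 551368/343 reaches it, so n = 3.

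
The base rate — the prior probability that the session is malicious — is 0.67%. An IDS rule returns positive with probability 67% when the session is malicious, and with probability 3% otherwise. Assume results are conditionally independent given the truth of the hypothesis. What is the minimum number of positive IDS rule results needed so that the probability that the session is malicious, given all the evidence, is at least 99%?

Prior odds: 0.0067 ÷ 0.9933 = 67/9933.
Likelihood ratio of a positive result = 0.67/0.03 = 67/3.
Target posterior odds = 0.99/0.01 = 99.
Need (67/9933) × (67/3)ⁿ ≥ 99, i.e. (67/3)ⁿ ≥ 983367/67.
(67/3)³ = 300763/27 falls short of 983367/67 but (67/3)⁴ = 20151121/81 reaches it, so n = 4.

4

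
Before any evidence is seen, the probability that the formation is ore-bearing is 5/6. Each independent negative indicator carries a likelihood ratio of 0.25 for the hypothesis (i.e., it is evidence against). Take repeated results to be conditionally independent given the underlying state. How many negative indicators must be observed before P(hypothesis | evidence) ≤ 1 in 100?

Prior odds = (5/6)/(1/6) = 5.
Likelihood ratio per negative indicator = 0.25.
Target posterior odds = 0.01/0.99 = 1/99.
Require 0.25ⁿ ≤ 1/99 ÷ 5 = 1/495.
0.25⁴ = 0.00390625 is still above 1/495 but 0.25⁵ = 1/1024 is at or below it, so n = 5.

5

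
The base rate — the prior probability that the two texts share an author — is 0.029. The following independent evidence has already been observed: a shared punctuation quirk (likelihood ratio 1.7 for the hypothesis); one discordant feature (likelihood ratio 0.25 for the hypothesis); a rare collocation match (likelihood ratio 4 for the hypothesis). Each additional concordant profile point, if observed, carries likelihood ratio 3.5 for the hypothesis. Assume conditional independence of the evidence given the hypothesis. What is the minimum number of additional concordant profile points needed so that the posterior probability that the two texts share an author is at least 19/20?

Prior odds = 0.029/0.971 = 29/971.
Combined Bayes factor of the evidence already in hand = 1.7 × 0.25 × 4 = 1.7.
Odds after that evidence = (29/971) × 1.7 = 493/9710.
Target odds = 0.95/0.05 = 19.
Need 3.5ⁿ ≥ 19 ÷ (493/9710) = 184490/493.
3.5⁴ = 150.0625 falls short of 184490/493 but 3.5⁵ = 525.21875 reaches it, so n = 5.

5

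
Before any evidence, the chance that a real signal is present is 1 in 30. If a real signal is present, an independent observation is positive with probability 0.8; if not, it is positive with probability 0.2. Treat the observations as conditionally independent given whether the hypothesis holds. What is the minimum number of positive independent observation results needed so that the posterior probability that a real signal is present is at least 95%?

Prior odds = (1/30)/(29/30) = 1/29.
Likelihood ratio of a positive = 0.8/0.2 = 4.
Target odds: 0.95 ÷ 0.05 = 19.
Require 4ⁿ ≥ 19 ÷ (1/29) = 551.
4⁴ = 256 falls short of 551 but 4⁵ = 1024 reaches it, so n = 5.

5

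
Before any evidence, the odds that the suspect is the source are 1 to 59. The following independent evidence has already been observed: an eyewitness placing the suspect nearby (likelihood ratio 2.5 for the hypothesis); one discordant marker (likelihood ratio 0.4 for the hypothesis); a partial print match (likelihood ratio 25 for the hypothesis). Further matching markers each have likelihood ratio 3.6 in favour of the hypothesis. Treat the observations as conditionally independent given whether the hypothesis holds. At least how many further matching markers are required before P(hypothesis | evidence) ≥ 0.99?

5

Prior odds = 1/59.
Combined Bayes factor of the evidence already in hand = 2.5 × 0.4 × 25 = 25.
Odds after that evidence = (1/59) × 25 = 25/59.
Target odds = 0.99/0.01 = 99.
Need 3.6ⁿ ≥ 99 ÷ (25/59) = 233.64.
3.6⁴ = 167.9616 falls short of 233.64 but 3.6⁵ = 604.66176 reaches it, so n = 5.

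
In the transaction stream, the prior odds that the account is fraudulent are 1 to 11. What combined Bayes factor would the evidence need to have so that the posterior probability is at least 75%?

33

Prior odds = 1/11.
Target odds = 0.75/0.25 = 3.
Required Bayes factor = 3 ÷ (1/11) = 33.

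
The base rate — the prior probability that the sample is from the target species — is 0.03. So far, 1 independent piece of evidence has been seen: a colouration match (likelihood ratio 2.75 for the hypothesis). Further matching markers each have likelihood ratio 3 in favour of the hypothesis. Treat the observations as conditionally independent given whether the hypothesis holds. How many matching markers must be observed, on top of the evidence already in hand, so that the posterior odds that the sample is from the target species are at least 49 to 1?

Prior odds = 0.03/0.97 = 3/97.
Bayes factor of the evidence already in hand = 2.75.
Odds after that evidence = (3/97) × 2.75 = 33/388.
Target odds = 49.
Need 3ⁿ ≥ 49 ÷ (33/388) = 19012/33.
3⁵ = 243 falls short of 19012/33 but 3⁶ = 729 reaches it, so n = 6.

6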